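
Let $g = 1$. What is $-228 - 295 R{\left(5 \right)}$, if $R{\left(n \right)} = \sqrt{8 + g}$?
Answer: $-1113$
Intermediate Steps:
$R{\left(n \right)} = 3$ ($R{\left(n \right)} = \sqrt{8 + 1} = \sqrt{9} = 3$)
$-228 - 295 R{\left(5 \right)} = -228 - 885 = -1113$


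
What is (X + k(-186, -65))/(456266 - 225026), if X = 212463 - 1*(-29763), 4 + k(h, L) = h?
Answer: 60509/57810 ≈ 1.0467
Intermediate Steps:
k(h, L) = -4 + h
X = 242226 (X = 212463 + 29763 = 242226)
(X + k(-186, -65))/(456266 - 225026) = (242226 + (-4 - 186))/(456266 - 225026) = (242226 - 190)/231240 = 242036*(1/231240) = 60509/57810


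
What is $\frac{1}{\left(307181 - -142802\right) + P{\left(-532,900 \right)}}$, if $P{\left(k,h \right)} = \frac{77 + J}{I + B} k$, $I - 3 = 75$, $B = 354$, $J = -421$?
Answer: $\frac{27}{12160979} \approx 2.2202 \cdot 10^{-6}$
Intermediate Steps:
$I = 78$ ($I = 3 + 75 = 78$)
$P{\left(k,h \right)} = - \frac{43 k}{54}$ ($P{\left(k,h \right)} = \frac{77 - 421}{78 + 354} k = - \frac{344}{432} k = \left(-344\right) \frac{1}{432} k = - \frac{43 k}{54}$)
$\frac{1}{\left(307181 - -142802\right) + P{\left(-532,900 \right)}} = \frac{1}{\left(307181 - -142802\right) - - \frac{11438}{27}} = \frac{1}{\left(307181 + 142802\right) + \frac{11438}{27}} = \frac{1}{449983 + \frac{11438}{27}} = \frac{1}{\frac{12160979}{27}} = \frac{27}{12160979}$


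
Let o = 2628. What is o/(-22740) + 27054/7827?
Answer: 16517739/4944055 ≈ 3.3409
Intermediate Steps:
o/(-22740) + 27054/7827 = 2628/(-22740) + 27054/7827 = 2628*(-1/22740) + 27054*(1/7827) = -219/1895 + 9018/2609 = 16517739/4944055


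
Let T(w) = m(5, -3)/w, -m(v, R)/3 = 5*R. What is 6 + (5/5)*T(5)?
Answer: 15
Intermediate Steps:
m(v, R) = -15*R
T(w) = 45/w (T(w) = (-15*(-3))/w = 45/w)
6 + (5/5)*T(5) = 6 + (5/5)*(45/5) = 6 + (5*(1/5))*(45*(1/5)) = 6 + 1*9 = 6 + 9 = 15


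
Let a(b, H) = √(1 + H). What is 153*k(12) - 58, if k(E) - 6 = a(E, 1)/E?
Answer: 860 + 51*√2/4 ≈ 878.03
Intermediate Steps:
k(E) = 6 + √2/E (k(E) = 6 + √(1 + 1)/E = 6 + √2/E)
153*k(12) - 58 = 153*(6 + √2/12) - 58 = (918 + 51*√2/4) - 58 = 860 + 51*√2/4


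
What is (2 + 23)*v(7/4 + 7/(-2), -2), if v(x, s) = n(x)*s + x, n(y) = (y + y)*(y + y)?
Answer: -2625/4 ≈ -656.25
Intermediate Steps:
n(y) = 4*y² (n(y) = (2*y)*(2*y) = 4*y²)
v(x, s) = x + 4*s*x² (v(x, s) = (4*x²)*s + x = 4*s*x² + x = x + 4*s*x²)
(2 + 23)*v(7/4 + 7/(-2), -2) = (2 + 23)*((7/4 + 7/(-2))*(1 + 4*(-2)*(7/4 + 7/(-2)))) = 25*((7*(¼) + 7*(-½))*(1 + 4*(-2)*(7*(¼) + 7*(-½)))) = 25*((7/4 - 7/2)*(1 + 4*(-2)*(7/4 - 7/2))) = 25*(-7*(1 + 4*(-2)*(-7/4))/4) = 25*(-7*(1 + 14)/4) = 25*(-7/4*15) = 25*(-105/4) = -2625/4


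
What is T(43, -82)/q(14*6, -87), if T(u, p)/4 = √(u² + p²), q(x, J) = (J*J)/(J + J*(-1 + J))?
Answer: 4*√8573 ≈ 370.36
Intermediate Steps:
q(x, J) = J²/(J + J*(-1 + J))
T(u, p) = 4*√(p² + u²) (T(u, p) = 4*√(u² + p²) = 4*√(p² + u²))
T(43, -82)/q(14*6, -87) = (4*√((-82)² + 43²))/1 = (4*√(6724 + 1849))*1 = (4*√8573)*1 = 4*√8573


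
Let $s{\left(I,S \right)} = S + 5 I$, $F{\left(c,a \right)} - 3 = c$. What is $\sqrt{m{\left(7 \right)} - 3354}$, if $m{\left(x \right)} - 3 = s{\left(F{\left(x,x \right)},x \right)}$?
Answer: $3 i \sqrt{366} \approx 57.393 i$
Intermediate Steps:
$F{\left(c,a \right)} = 3 + c$
$m{\left(x \right)} = 18 + 6 x$ ($m{\left(x \right)} = 3 + \left(x + 5 \left(3 + x\right)\right) = 3 + \left(x + \left(15 + 5 x\right)\right) = 3 + \left(15 + 6 x\right) = 18 + 6 x$)
$\sqrt{m{\left(7 \right)} - 3354} = \sqrt{\left(18 + 6 \cdot 7\right) - 3354} = \sqrt{\left(18 + 42\right) - 3354} = \sqrt{60 - 3354} = \sqrt{-3294} = 3 i \sqrt{366}$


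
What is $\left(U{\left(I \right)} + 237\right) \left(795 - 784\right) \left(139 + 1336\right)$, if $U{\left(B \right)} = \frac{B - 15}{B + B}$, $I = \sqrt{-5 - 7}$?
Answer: $\frac{7706875}{2} + \frac{81125 i \sqrt{3}}{4} \approx 3.8534 \cdot 10^{6} + 35128.0 i$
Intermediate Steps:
$I = 2 i \sqrt{3}$ ($I = \sqrt{-12} = 2 i \sqrt{3} \approx 3.4641 i$)
$U{\left(B \right)} = \frac{-15 + B}{2 B}$
$\left(U{\left(I \right)} + 237\right) \left(795 - 784\right) \left(139 + 1336\right) = \left(\frac{-15 + 2 i \sqrt{3}}{2 \cdot 2 i \sqrt{3}} + 237\right) \left(795 - 784\right) \left(139 + 1336\right) = \left(\frac{- \frac{i \sqrt{3}}{6} \left(-15 + 2 i \sqrt{3}\right)}{2} + 237\right) 11 \cdot 1475 = \left(- \frac{i \sqrt{3} \left(-15 + 2 i \sqrt{3}\right)}{12} + 237\right) 11 \cdot 1475 = \left(237 - \frac{i \sqrt{3} \left(-15 + 2 i \sqrt{3}\right)}{12}\right) 11 \cdot 1475 = \left(2607 - \frac{11 i \sqrt{3} \left(-15 + 2 i \sqrt{3}\right)}{12}\right) 1475 = 3845325 - \frac{16225 i \sqrt{3} \left(-15 + 2 i \sqrt{3}\right)}{12}$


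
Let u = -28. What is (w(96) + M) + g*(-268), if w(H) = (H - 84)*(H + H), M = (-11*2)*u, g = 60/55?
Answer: 28904/11 ≈ 2627.6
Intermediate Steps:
g = 12/11 (g = 60*(1/55) = 12/11 ≈ 1.0909)
M = 616 (M = -11*2*(-28) = -22*(-28) = 616)
w(H) = 2*H*(-84 + H) (w(H) = (-84 + H)*(2*H) = 2*H*(-84 + H))
(w(96) + M) + g*(-268) = (2*96*(-84 + 96) + 616) + (12/11)*(-268) = (2*96*12 + 616) - 3216/11 = (2304 + 616) - 3216/11 = 2920 - 3216/11 = 28904/11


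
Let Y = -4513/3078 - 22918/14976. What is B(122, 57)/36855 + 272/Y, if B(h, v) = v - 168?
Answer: -4278784566149/47136279645 ≈ -90.775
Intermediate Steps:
Y = -3836897/1280448 (Y = -4513*1/3078 - 22918*1/14976 = -4513/3078 - 11459/7488 = -3836897/1280448 ≈ -2.9965)
B(h, v) = -168 + v
B(122, 57)/36855 + 272/Y = (-168 + 57)/36855 + 272/(-3836897/1280448) = -111*1/36855 + 272*(-1280448/3836897) = -37/12285 - 348281856/3836897 = -4278784566149/47136279645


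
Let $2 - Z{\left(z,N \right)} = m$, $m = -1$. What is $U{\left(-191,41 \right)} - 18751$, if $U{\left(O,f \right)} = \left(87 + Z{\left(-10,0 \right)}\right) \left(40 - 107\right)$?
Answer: $-24781$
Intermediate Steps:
$Z{\left(z,N \right)} = 3$ ($Z{\left(z,N \right)} = 2 - -1 = 2 + 1 = 3$)
$U{\left(O,f \right)} = -6030$ ($U{\left(O,f \right)} = \left(87 + 3\right) \left(40 - 107\right) = 90 \left(-67\right) = -6030$)
$U{\left(-191,41 \right)} - 18751 = -6030 - 18751 = -24781$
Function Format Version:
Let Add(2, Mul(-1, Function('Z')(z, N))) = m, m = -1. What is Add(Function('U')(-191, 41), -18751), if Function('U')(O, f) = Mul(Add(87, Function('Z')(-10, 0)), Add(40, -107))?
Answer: -24781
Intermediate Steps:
Function('Z')(z, N) = 3 (Function('Z')(z, N) = Add(2, Mul(-1, -1)) = Add(2, 1) = 3)
Function('U')(O, f) = -6030 (Function('U')(O, f) = Mul(Add(87, 3), Add(40, -107)) = Mul(90, -67) = -6030)
Add(Function('U')(-191, 41), -18751) = Add(-6030, -18751) = -24781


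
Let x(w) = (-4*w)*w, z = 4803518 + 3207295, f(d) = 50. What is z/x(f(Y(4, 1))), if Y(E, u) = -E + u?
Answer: -8010813/10000 ≈ -801.08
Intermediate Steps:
Y(E, u) = u - E
z = 8010813
x(w) = -4*w²
z/x(f(Y(4, 1))) = 8010813/((-4*50²)) = 8010813/((-4*2500)) = 8010813/(-10000) = 8010813*(-1/10000) = -8010813/10000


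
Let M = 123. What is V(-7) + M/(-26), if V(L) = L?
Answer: -305/26 ≈ -11.731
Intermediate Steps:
V(-7) + M/(-26) = -7 + 123/(-26) = -7 - 1/26*123 = -7 - 123/26 = -305/26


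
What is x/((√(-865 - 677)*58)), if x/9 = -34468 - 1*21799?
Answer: 168801*I*√1542/29812 ≈ 222.34*I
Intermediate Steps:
x = -506403 (x = 9*(-34468 - 1*21799) = 9*(-34468 - 21799) = 9*(-56267) = -506403)
x/((√(-865 - 677)*58)) = -506403*1/(58*√(-865 - 677)) = -506403*(-I*√1542/89436) = -(-168801)*I*√1542/29812 = 168801*I*√1542/29812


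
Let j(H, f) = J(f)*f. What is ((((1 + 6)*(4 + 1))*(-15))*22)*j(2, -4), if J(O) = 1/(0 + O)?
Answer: -11550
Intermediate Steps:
J(O) = 1/O
j(H, f) = 1 (j(H, f) = f/f = 1)
((((1 + 6)*(4 + 1))*(-15))*22)*j(2, -4) = ((((1 + 6)*(4 + 1))*(-15))*22)*1 = (((7*5)*(-15))*22)*1 = ((35*(-15))*22)*1 = -525*22*1 = -11550*1 = -11550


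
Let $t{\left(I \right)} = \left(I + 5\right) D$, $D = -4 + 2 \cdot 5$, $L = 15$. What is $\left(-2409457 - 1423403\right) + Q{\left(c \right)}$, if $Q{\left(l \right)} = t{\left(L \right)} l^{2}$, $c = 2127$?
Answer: $539062620$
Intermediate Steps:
$D = 6$ ($D = -4 + 10 = 6$)
$t{\left(I \right)} = 30 + 6 I$ ($t{\left(I \right)} = \left(I + 5\right) 6 = \left(5 + I\right) 6 = 30 + 6 I$)
$Q{\left(l \right)} = 120 l^{2}$ ($Q{\left(l \right)} = \left(30 + 6 \cdot 15\right) l^{2} = \left(30 + 90\right) l^{2} = 120 l^{2}$)
$\left(-2409457 - 1423403\right) + Q{\left(c \right)} = \left(-2409457 - 1423403\right) + 120 \cdot 2127^{2} = \left(-2409457 - 1423403\right) + 120 \cdot 4524129 = -3832860 + 542895480 = 539062620$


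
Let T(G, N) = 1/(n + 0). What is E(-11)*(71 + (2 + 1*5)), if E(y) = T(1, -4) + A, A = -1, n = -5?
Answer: -468/5 ≈ -93.600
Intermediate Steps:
T(G, N) = -⅕ (T(G, N) = 1/(-5 + 0) = 1/(-5) = -⅕)
E(y) = -6/5 (E(y) = -⅕ - 1 = -6/5)
E(-11)*(71 + (2 + 1*5)) = -6*(71 + (2 + 1*5))/5 = -6*(71 + (2 + 5))/5 = -6*(71 + 7)/5 = -6/5*78 = -468/5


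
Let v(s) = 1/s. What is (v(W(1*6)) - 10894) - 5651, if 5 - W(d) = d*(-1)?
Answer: -181994/11 ≈ -16545.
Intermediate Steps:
W(d) = 5 + d (W(d) = 5 - d*(-1) = 5 - (-1)*d = 5 + d)
(v(W(1*6)) - 10894) - 5651 = (1/(5 + 1*6) - 10894) - 5651 = (1/(5 + 6) - 10894) - 5651 = (1/11 - 10894) - 5651 = -119833/11 - 5651 = -181994/11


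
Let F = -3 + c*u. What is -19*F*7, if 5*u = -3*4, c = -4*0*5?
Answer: 399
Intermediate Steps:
c = 0 (c = 0*5 = 0)
u = -12/5 (u = (-3*4)/5 = (1/5)*(-12) = -12/5 ≈ -2.4000)
F = -3 (F = -3 + 0*(-12/5) = -3 + 0 = -3)
-19*F*7 = -19*(-3)*7 = 57*7 = 399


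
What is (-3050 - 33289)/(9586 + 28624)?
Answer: -36339/38210 ≈ -0.95103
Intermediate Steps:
(-3050 - 33289)/(9586 + 28624) = -36339/38210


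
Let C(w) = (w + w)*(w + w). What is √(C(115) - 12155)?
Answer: √40745 ≈ 201.85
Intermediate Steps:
C(w) = 4*w² (C(w) = (2*w)*(2*w) = 4*w²)
√(C(115) - 12155) = √(4*115² - 12155) = √(4*13225 - 12155) = √(52900 - 12155) = √40745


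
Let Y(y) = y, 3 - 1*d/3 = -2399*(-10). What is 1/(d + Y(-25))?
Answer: -1/71986 ≈ -1.3892e-5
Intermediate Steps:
d = -71961 (d = 9 - (-7197)*(-10) = 9 - 3*23990 = 9 - 71970 = -71961)
1/(d + Y(-25)) = 1/(-71961 - 25) = 1/(-71986) = -1/71986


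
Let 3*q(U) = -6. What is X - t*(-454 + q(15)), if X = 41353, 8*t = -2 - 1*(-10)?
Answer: 41809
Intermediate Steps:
q(U) = -2 (q(U) = (1/3)*(-6) = -2)
t = 1 (t = (-2 - 1*(-10))/8 = (-2 + 10)/8 = (1/8)*8 = 1)
X - t*(-454 + q(15)) = 41353 - (-454 - 2) = 41353 - (-456) = 41353 - 1*(-456) = 41353 + 456 = 41809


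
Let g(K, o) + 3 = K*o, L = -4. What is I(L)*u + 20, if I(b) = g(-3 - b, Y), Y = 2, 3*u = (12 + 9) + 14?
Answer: 25/3 ≈ 8.3333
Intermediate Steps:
u = 35/3 (u = ((12 + 9) + 14)/3 = (21 + 14)/3 = (⅓)*35 = 35/3 ≈ 11.667)
g(K, o) = -3 + K*o
I(b) = -9 - 2*b (I(b) = -3 + (-3 - b)*2 = -3 + (-6 - 2*b) = -9 - 2*b)
I(L)*u + 20 = (-9 - 2*(-4))*(35/3) + 20 = (-9 + 8)*(35/3) + 20 = -1*35/3 + 20 = -35/3 + 20 = 25/3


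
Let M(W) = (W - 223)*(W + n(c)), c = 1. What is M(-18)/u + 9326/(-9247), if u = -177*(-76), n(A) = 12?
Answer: -18680365/20731774 ≈ -0.90105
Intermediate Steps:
M(W) = (-223 + W)*(12 + W) (M(W) = (W - 223)*(W + 12) = (-223 + W)*(12 + W))
u = 13452
M(-18)/u + 9326/(-9247) = (-2676 + (-18)**2 - 211*(-18))/13452 + 9326/(-9247) = (-2676 + 324 + 3798)*(1/13452) + 9326*(-1/9247) = 1446*(1/13452) - 9326/9247 = 241/2242 - 9326/9247 = -18680365/20731774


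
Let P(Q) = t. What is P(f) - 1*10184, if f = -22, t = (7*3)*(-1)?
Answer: -10205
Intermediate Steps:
t = -21 (t = 21*(-1) = -21)
P(Q) = -21
P(f) - 1*10184 = -21 - 1*10184 = -21 - 10184 = -10205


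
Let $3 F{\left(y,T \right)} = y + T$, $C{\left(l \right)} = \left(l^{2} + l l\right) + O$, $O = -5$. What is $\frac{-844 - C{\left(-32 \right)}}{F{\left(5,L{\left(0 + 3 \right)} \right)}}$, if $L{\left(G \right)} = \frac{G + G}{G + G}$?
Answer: $- \frac{2887}{2} \approx -1443.5$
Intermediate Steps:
$C{\left(l \right)} = -5 + 2 l^{2}$ ($C{\left(l \right)} = \left(l^{2} + l l\right) - 5 = \left(l^{2} + l^{2}\right) - 5 = 2 l^{2} - 5 = -5 + 2 l^{2}$)
$L{\left(G \right)} = 1$ ($L{\left(G \right)} = \frac{2 G}{2 G} = 2 G \frac{1}{2 G} = 1$)
$F{\left(y,T \right)} = \frac{T}{3} + \frac{y}{3}$ ($F{\left(y,T \right)} = \frac{y + T}{3} = \frac{T + y}{3} = \frac{T}{3} + \frac{y}{3}$)
$\frac{-844 - C{\left(-32 \right)}}{F{\left(5,L{\left(0 + 3 \right)} \right)}} = \frac{-844 - \left(-5 + 2 \left(-32\right)^{2}\right)}{\frac{1}{3} \cdot 1 + \frac{1}{3} \cdot 5} = \frac{-844 - \left(-5 + 2 \cdot 1024\right)}{\frac{1}{3} + \frac{5}{3}} = \frac{-844 - \left(-5 + 2048\right)}{2} = \left(-844 - 2043\right) \frac{1}{2} = \left(-2887\right) \frac{1}{2} = - \frac{2887}{2}$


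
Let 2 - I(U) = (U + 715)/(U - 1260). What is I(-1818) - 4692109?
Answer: -14442306449/3078 ≈ -4.6921e+6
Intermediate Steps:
I(U) = 2 - (715 + U)/(-1260 + U) (I(U) = 2 - (U + 715)/(U - 1260) = 2 - (715 + U)/(-1260 + U))
I(-1818) - 4692109 = (-3235 - 1818)/(-1260 - 1818) - 4692109 = -5053/(-3078) - 4692109 = -1/3078*(-5053) - 4692109 = 5053/3078 - 4692109 = -14442306449/3078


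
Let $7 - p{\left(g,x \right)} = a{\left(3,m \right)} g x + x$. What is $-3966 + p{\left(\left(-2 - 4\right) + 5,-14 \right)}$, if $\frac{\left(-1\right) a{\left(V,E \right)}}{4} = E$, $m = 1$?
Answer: $-3889$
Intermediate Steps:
$a{\left(V,E \right)} = - 4 E$
$p{\left(g,x \right)} = 7 - x + 4 g x$ ($p{\left(g,x \right)} = 7 - \left(\left(-4\right) 1 g x + x\right) = 7 - \left(- 4 g x + x\right) = 7 - \left(x - 4 g x\right) = 7 + \left(- x + 4 g x\right) = 7 - x + 4 g x$)
$-3966 + p{\left(\left(-2 - 4\right) + 5,-14 \right)} = -3966 + \left(7 - -14 + 4 \left(\left(-2 - 4\right) + 5\right) \left(-14\right)\right) = -3966 + \left(7 + 14 + 4 \left(-6 + 5\right) \left(-14\right)\right) = -3966 + \left(7 + 14 + 4 \left(-1\right) \left(-14\right)\right) = -3966 + \left(7 + 14 + 56\right) = -3966 + 77 = -3889$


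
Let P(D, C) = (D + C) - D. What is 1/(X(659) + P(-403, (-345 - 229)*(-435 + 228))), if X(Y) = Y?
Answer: 1/119477 ≈ 8.3698e-6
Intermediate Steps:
P(D, C) = C (P(D, C) = (C + D) - D = C)
1/(X(659) + P(-403, (-345 - 229)*(-435 + 228))) = 1/(659 + (-345 - 229)*(-435 + 228)) = 1/(659 - 574*(-207)) = 1/(659 + 118818) = 1/119477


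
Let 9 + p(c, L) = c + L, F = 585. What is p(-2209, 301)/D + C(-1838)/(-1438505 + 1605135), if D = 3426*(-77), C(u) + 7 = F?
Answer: 78651211/7326221210 ≈ 0.010736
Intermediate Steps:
p(c, L) = -9 + L + c (p(c, L) = -9 + (c + L) = -9 + (L + c) = -9 + L + c)
C(u) = 578 (C(u) = -7 + 585 = 578)
D = -263802
p(-2209, 301)/D + C(-1838)/(-1438505 + 1605135) = (-9 + 301 - 2209)/(-263802) + 578/(-1438505 + 1605135) = -1917*(-1/263802) + 578/166630 = 639/87934 + 578*(1/166630) = 639/87934 + 289/83315 = 78651211/7326221210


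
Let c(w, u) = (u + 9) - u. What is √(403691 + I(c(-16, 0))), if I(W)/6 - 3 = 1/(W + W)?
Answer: 2*√908346/3 ≈ 635.38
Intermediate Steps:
c(w, u) = 9 (c(w, u) = (9 + u) - u = 9)
I(W) = 18 + 3/W (I(W) = 18 + 6/(W + W) = 18 + 6/((2*W)) = 18 + 6*(1/(2*W)) = 18 + 3/W)
√(403691 + I(c(-16, 0))) = √(403691 + (18 + 3/9)) = √(403691 + (18 + 3*(⅑))) = √(403691 + (18 + ⅓)) = √(403691 + 55/3) = √(1211128/3) = 2*√908346/3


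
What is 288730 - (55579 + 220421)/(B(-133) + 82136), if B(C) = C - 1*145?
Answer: 3939097390/13643 ≈ 2.8873e+5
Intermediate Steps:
B(C) = -145 + C (B(C) = C - 145 = -145 + C)
288730 - (55579 + 220421)/(B(-133) + 82136) = 288730 - (55579 + 220421)/((-145 - 133) + 82136) = 288730 - 276000/(-278 + 82136) = 288730 - 276000/81858 = 288730 - 1*46000/13643 = 288730 - 46000/13643 = 3939097390/13643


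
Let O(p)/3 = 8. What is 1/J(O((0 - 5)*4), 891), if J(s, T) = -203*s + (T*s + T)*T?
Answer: 1/19842153 ≈ 5.0398e-8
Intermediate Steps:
O(p) = 24 (O(p) = 3*8 = 24)
J(s, T) = -203*s + T*(T + T*s) (J(s, T) = -203*s + (T + T*s)*T = -203*s + T*(T + T*s))
1/J(O((0 - 5)*4), 891) = 1/(891² - 203*24 + 24*891²) = 1/(793881 - 4872 + 24*793881) = 1/(793881 - 4872 + 19053144) = 1/19842153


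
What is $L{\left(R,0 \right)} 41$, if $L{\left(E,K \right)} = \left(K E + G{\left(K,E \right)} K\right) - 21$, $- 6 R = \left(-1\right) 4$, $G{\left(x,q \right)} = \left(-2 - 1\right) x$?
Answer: $-861$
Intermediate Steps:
$G{\left(x,q \right)} = - 3 x$
$R = \frac{2}{3}$ ($R = - \frac{\left(-1\right) 4}{6} = \left(- \frac{1}{6}\right) \left(-4\right) = \frac{2}{3} \approx 0.66667$)
$L{\left(E,K \right)} = -21 - 3 K^{2} + E K$ ($L{\left(E,K \right)} = \left(K E + - 3 K K\right) - 21 = \left(E K - 3 K^{2}\right) - 21 = \left(- 3 K^{2} + E K\right) - 21 = -21 - 3 K^{2} + E K$)
$L{\left(R,0 \right)} 41 = \left(-21 - 3 \cdot 0^{2} + \frac{2}{3} \cdot 0\right) 41 = \left(-21 - 0 + 0\right) 41 = \left(-21 + 0 + 0\right) 41 = \left(-21\right) 41 = -861$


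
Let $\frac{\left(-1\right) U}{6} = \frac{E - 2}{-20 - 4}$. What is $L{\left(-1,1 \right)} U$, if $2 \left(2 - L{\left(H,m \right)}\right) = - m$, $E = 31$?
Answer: $\frac{145}{8} \approx 18.125$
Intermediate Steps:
$L{\left(H,m \right)} = 2 + \frac{m}{2}$ ($L{\left(H,m \right)} = 2 - \frac{\left(-1\right) m}{2} = 2 + \frac{m}{2}$)
$U = \frac{29}{4}$ ($U = - 6 \frac{31 - 2}{-20 - 4} = - 6 \frac{29}{-24} = - 6 \cdot 29 \left(- \frac{1}{24}\right) = \left(-6\right) \left(- \frac{29}{24}\right) = \frac{29}{4} \approx 7.25$)
$L{\left(-1,1 \right)} U = \left(2 + \frac{1}{2} \cdot 1\right) \frac{29}{4} = \left(2 + \frac{1}{2}\right) \frac{29}{4} = \frac{5}{2} \cdot \frac{29}{4} = \frac{145}{8}$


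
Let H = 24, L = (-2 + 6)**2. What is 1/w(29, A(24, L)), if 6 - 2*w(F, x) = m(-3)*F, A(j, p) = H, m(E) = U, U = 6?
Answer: -1/84 ≈ -0.011905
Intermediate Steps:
L = 16 (L = 4**2 = 16)
m(E) = 6
A(j, p) = 24
w(F, x) = 3 - 3*F
1/w(29, A(24, L)) = 1/(3 - 3*29) = 1/(3 - 87) = 1/(-84) = -1/84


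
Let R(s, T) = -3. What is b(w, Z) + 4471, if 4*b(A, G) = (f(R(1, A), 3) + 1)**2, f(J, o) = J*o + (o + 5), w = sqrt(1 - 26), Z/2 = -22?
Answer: 4471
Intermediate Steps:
Z = -44 (Z = 2*(-22) = -44)
w = 5*I (w = sqrt(-25) = 5*I ≈ 5.0*I)
f(J, o) = 5 + o + J*o (f(J, o) = J*o + (5 + o) = 5 + o + J*o)
b(A, G) = 0 (b(A, G) = ((5 + 3 - 3*3) + 1)**2/4 = ((5 + 3 - 9) + 1)**2/4 = (-1 + 1)**2/4 = (1/4)*0**2 = (1/4)*0 = 0)
b(w, Z) + 4471 = 0 + 4471 = 4471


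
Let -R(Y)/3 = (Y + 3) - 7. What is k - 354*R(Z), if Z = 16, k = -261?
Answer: 12483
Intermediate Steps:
R(Y) = 12 - 3*Y (R(Y) = -3*((Y + 3) - 7) = -3*((3 + Y) - 7) = -3*(-4 + Y) = 12 - 3*Y)
k - 354*R(Z) = -261 - 354*(12 - 3*16) = -261 - 354*(12 - 48) = -261 - 354*(-36) = -261 + 12744 = 12483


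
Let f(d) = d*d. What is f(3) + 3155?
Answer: 3164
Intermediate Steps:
f(d) = d**2
f(3) + 3155 = 3**2 + 3155 = 9 + 3155 = 3164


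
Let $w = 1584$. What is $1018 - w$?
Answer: $-566$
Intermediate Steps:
$1018 - w = 1018 - 1584 = -566$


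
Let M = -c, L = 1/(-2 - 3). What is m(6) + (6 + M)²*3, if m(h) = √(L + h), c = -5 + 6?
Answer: 75 + √145/5 ≈ 77.408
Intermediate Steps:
c = 1
L = -⅕ (L = 1/(-5) = -⅕ ≈ -0.20000)
M = -1 (M = -1*1 = -1)
m(h) = √(-⅕ + h)
m(6) + (6 + M)²*3 = √(-5 + 25*6)/5 + (6 - 1)²*3 = √(-5 + 150)/5 + 5²*3 = √145/5 + 25*3 = √145/5 + 75 = 75 + √145/5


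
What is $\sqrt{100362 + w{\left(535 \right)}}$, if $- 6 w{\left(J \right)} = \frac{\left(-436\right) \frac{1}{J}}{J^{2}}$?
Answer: $\frac{2 \sqrt{18499796600096535}}{858675} \approx 316.8$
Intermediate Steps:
$w{\left(J \right)} = \frac{218}{3 J^{3}}$ ($w{\left(J \right)} = - \frac{- \frac{436}{J} \frac{1}{J^{2}}}{6} = - \frac{\left(-436\right) \frac{1}{J^{3}}}{6} = \frac{218}{3 J^{3}}$)
$\sqrt{100362 + w{\left(535 \right)}} = \sqrt{100362 + \frac{218}{3 \cdot 153130375}} = \sqrt{100362 + \frac{218}{3} \cdot \frac{1}{153130375}} = \sqrt{100362 + \frac{218}{459391125}} = \sqrt{\frac{46105412087468}{459391125}} = \frac{2 \sqrt{18499796600096535}}{858675}$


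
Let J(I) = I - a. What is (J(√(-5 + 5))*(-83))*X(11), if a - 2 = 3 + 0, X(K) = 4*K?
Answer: 18260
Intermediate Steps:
a = 5 (a = 2 + (3 + 0) = 2 + 3 = 5)
J(I) = -5 + I (J(I) = I - 1*5 = I - 5 = -5 + I)
(J(√(-5 + 5))*(-83))*X(11) = ((-5 + √(-5 + 5))*(-83))*(4*11) = ((-5 + √0)*(-83))*44 = ((-5 + 0)*(-83))*44 = -5*(-83)*44 = 415*44 = 18260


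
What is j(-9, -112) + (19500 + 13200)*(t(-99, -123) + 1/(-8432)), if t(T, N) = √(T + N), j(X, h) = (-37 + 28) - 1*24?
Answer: -77739/2108 + 32700*I*√222 ≈ -36.878 + 4.8722e+5*I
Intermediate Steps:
j(X, h) = -33 (j(X, h) = -9 - 24 = -33)
t(T, N) = √(N + T)
j(-9, -112) + (19500 + 13200)*(t(-99, -123) + 1/(-8432)) = -33 + (19500 + 13200)*(√(-123 - 99) + 1/(-8432)) = -33 + 32700*(√(-222) - 1/8432) = -33 + 32700*(I*√222 - 1/8432) = -33 + 32700*(-1/8432 + I*√222) = -33 + (-8175/2108 + 32700*I*√222) = -77739/2108 + 32700*I*√222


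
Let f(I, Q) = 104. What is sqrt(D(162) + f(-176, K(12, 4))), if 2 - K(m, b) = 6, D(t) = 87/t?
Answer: sqrt(33870)/18 ≈ 10.224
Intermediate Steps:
K(m, b) = -4 (K(m, b) = 2 - 1*6 = 2 - 6 = -4)
sqrt(D(162) + f(-176, K(12, 4))) = sqrt(87/162 + 104) = sqrt(87*(1/162) + 104) = sqrt(29/54 + 104) = sqrt(5645/54) = sqrt(33870)/18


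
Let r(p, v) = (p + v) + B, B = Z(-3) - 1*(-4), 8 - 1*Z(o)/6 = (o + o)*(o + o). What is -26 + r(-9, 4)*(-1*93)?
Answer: 15691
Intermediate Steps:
Z(o) = 48 - 24*o² (Z(o) = 48 - 6*(o + o)*(o + o) = 48 - 6*2*o*2*o = 48 - 24*o²)
B = -164 (B = (48 - 24*(-3)²) - 1*(-4) = (48 - 24*9) + 4 = (48 - 216) + 4 = -168 + 4 = -164)
r(p, v) = -164 + p + v (r(p, v) = (p + v) - 164 = -164 + p + v)
-26 + r(-9, 4)*(-1*93) = -26 + (-164 - 9 + 4)*(-1*93) = -26 - 169*(-93) = -26 + 15717 = 15691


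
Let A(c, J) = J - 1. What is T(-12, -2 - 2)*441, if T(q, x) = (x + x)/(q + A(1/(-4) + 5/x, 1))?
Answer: 294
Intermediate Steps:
A(c, J) = -1 + J
T(q, x) = 2*x/q (T(q, x) = (x + x)/(q + (-1 + 1)) = (2*x)/(q + 0) = (2*x)/q = 2*x/q)
T(-12, -2 - 2)*441 = (2*(-2 - 2)/(-12))*441 = (2*(-4)*(-1/12))*441 = (2/3)*441 = 294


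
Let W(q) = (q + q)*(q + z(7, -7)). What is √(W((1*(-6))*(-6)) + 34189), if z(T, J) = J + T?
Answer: √36781 ≈ 191.78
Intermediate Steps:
W(q) = 2*q² (W(q) = (q + q)*(q + (-7 + 7)) = (2*q)*(q + 0) = (2*q)*q = 2*q²)
√(W((1*(-6))*(-6)) + 34189) = √(2*((1*(-6))*(-6))² + 34189) = √(2*(-6*(-6))² + 34189) = √(2*36² + 34189) = √(2*1296 + 34189) = √(2592 + 34189) = √36781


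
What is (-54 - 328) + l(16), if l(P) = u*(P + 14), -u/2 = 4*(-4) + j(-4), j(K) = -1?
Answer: 638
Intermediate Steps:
u = 34 (u = -2*(4*(-4) - 1) = -2*(-16 - 1) = -2*(-17) = 34)
l(P) = 476 + 34*P (l(P) = 34*(P + 14) = 34*(14 + P) = 476 + 34*P)
(-54 - 328) + l(16) = (-54 - 328) + (476 + 34*16) = -382 + (476 + 544) = -382 + 1020 = 638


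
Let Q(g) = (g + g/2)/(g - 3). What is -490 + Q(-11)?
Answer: -13687/28 ≈ -488.82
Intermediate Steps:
Q(g) = 3*g/(2*(-3 + g)) (Q(g) = (g + g*(1/2))/(-3 + g) = (g + g/2)/(-3 + g) = (3*g/2)/(-3 + g) = 3*g/(2*(-3 + g)))
-490 + Q(-11) = -490 + (3/2)*(-11)/(-3 - 11) = -490 + (3/2)*(-11)/(-14) = -490 + (3/2)*(-11)*(-1/14) = -490 + 33/28 = -13687/28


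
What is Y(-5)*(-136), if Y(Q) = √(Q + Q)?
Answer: -136*I*√10 ≈ -430.07*I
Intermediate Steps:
Y(Q) = √2*√Q (Y(Q) = √(2*Q) = √2*√Q)
Y(-5)*(-136) = (√2*√(-5))*(-136) = (√2*(I*√5))*(-136) = (I*√10)*(-136) = -136*I*√10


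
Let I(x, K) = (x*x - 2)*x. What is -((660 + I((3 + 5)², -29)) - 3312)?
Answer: -259364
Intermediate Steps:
I(x, K) = x*(-2 + x²) (I(x, K) = (x² - 2)*x = (-2 + x²)*x = x*(-2 + x²))
-((660 + I((3 + 5)², -29)) - 3312) = -((660 + (3 + 5)²*(-2 + ((3 + 5)²)²)) - 3312) = -((660 + 8²*(-2 + (8²)²)) - 3312) = -((660 + 64*(-2 + 64²)) - 3312) = -((660 + 64*(-2 + 4096)) - 3312) = -((660 + 64*4094) - 3312) = -((660 + 262016) - 3312) = -(262676 - 3312) = -1*259364 = -259364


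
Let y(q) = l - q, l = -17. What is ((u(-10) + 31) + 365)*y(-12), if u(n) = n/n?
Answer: -1985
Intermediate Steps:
u(n) = 1
y(q) = -17 - q
((u(-10) + 31) + 365)*y(-12) = ((1 + 31) + 365)*(-17 - 1*(-12)) = (32 + 365)*(-17 + 12) = 397*(-5) = -1985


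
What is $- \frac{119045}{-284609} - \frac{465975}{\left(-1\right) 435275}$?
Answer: $\frac{7377519646}{4955327299} \approx 1.4888$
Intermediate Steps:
$- \frac{119045}{-284609} - \frac{465975}{\left(-1\right) 435275} = \left(-119045\right) \left(- \frac{1}{284609}\right) - \frac{465975}{-435275} = \frac{119045}{284609} - - \frac{18639}{17411} = \frac{119045}{284609} + \frac{18639}{17411} = \frac{7377519646}{4955327299}$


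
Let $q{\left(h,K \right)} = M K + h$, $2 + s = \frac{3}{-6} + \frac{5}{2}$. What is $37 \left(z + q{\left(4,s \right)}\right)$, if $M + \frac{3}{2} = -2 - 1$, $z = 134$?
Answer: $5106$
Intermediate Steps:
$s = 0$ ($s = -2 + \left(\frac{3}{-6} + \frac{5}{2}\right) = -2 + \left(3 \left(- \frac{1}{6}\right) + 5 \cdot \frac{1}{2}\right) = -2 + \left(- \frac{1}{2} + \frac{5}{2}\right) = -2 + 2 = 0$)
$M = - \frac{9}{2}$ ($M = - \frac{3}{2} - 3 = - \frac{9}{2} \approx -4.5$)
$q{\left(h,K \right)} = h - \frac{9 K}{2}$ ($q{\left(h,K \right)} = - \frac{9 K}{2} + h = h - \frac{9 K}{2}$)
$37 \left(z + q{\left(4,s \right)}\right) = 37 \left(134 + \left(4 - 0\right)\right) = 37 \left(134 + \left(4 + 0\right)\right) = 37 \left(134 + 4\right) = 37 \cdot 138 = 5106$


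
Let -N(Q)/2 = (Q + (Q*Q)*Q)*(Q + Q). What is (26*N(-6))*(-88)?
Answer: 12190464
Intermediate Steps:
N(Q) = -4*Q*(Q + Q³) (N(Q) = -2*(Q + (Q*Q)*Q)*(Q + Q) = -2*(Q + Q²*Q)*2*Q = -2*(Q + Q³)*2*Q = -4*Q*(Q + Q³))
(26*N(-6))*(-88) = (26*(4*(-6)²*(-1 - 1*(-6)²)))*(-88) = (26*(4*36*(-1 - 1*36)))*(-88) = (26*(4*36*(-1 - 36)))*(-88) = (26*(4*36*(-37)))*(-88) = (26*(-5328))*(-88) = -138528*(-88) = 12190464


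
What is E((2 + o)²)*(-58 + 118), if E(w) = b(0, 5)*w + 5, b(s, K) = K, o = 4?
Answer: 11100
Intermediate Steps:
E(w) = 5 + 5*w (E(w) = 5*w + 5 = 5 + 5*w)
E((2 + o)²)*(-58 + 118) = (5 + 5*(2 + 4)²)*(-58 + 118) = (5 + 5*6²)*60 = (5 + 5*36)*60 = (5 + 180)*60 = 185*60 = 11100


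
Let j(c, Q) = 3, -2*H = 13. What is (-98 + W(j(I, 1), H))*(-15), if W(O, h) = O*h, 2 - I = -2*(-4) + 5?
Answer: 3525/2 ≈ 1762.5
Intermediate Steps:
H = -13/2 (H = -1/2*13 = -13/2 ≈ -6.5000)
I = -11 (I = 2 - (-2*(-4) + 5) = 2 - (8 + 5) = 2 - 1*13 = 2 - 13 = -11)
(-98 + W(j(I, 1), H))*(-15) = (-98 + 3*(-13/2))*(-15) = (-98 - 39/2)*(-15) = -235/2*(-15) = 3525/2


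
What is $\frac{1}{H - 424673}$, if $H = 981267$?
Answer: $\frac{1}{556594} \approx 1.7966 \cdot 10^{-6}$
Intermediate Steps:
$\frac{1}{H - 424673} = \frac{1}{981267 - 424673} = \frac{1}{556594}$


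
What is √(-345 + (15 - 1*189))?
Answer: I*√519 ≈ 22.782*I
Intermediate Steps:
√(-345 + (15 - 1*189)) = √(-345 + (15 - 189)) = √(-345 - 174) = √(-519) = I*√519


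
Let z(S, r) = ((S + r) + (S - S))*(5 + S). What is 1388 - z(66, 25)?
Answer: -5073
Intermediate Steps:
z(S, r) = (5 + S)*(S + r) (z(S, r) = ((S + r) + 0)*(5 + S) = (S + r)*(5 + S) = (5 + S)*(S + r))
1388 - z(66, 25) = 1388 - (66² + 5*66 + 5*25 + 66*25) = 1388 - (4356 + 330 + 125 + 1650) = 1388 - 1*6461 = 1388 - 6461 = -5073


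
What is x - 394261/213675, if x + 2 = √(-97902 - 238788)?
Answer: -117373/30525 + 3*I*√37410 ≈ -3.8451 + 580.25*I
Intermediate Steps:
x = -2 + 3*I*√37410 (x = -2 + √(-97902 - 238788) = -2 + √(-336690) = -2 + 3*I*√37410 ≈ -2.0 + 580.25*I)
x - 394261/213675 = (-2 + 3*I*√37410) - 394261/213675 = (-2 + 3*I*√37410) - 1*56323/30525 = (-2 + 3*I*√37410) - 56323/30525 = -117373/30525 + 3*I*√37410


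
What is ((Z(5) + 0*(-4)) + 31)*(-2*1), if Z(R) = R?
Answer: -72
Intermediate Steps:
((Z(5) + 0*(-4)) + 31)*(-2*1) = ((5 + 0*(-4)) + 31)*(-2*1) = ((5 + 0) + 31)*(-2) = (5 + 31)*(-2) = 36*(-2) = -72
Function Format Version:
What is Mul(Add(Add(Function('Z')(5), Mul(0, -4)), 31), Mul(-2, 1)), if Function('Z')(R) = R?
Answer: -72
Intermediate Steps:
Mul(Add(Add(Function('Z')(5), Mul(0, -4)), 31), Mul(-2, 1)) = Mul(Add(Add(5, Mul(0, -4)), 31), Mul(-2, 1)) = Mul(Add(Add(5, 0), 31), -2) = Mul(Add(5, 31), -2) = Mul(36, -2) = -72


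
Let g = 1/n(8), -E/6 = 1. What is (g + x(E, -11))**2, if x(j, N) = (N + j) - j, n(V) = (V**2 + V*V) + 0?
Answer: 1979649/16384 ≈ 120.83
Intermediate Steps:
E = -6 (E = -6*1 = -6)
n(V) = 2*V**2 (n(V) = (V**2 + V**2) + 0 = 2*V**2 + 0 = 2*V**2)
x(j, N) = N
g = 1/128 (g = 1/(2*8**2) = 1/(2*64) = 1/128 ≈ 0.0078125)
(g + x(E, -11))**2 = (1/128 - 11)**2 = (-1407/128)**2 = 1979649/16384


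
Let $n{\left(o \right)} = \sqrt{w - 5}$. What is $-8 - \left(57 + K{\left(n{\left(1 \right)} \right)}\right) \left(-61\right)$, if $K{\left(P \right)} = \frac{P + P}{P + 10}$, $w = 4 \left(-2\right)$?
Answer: $\frac{393583}{113} + \frac{1220 i \sqrt{13}}{113} \approx 3483.0 + 38.927 i$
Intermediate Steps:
$w = -8$
$n{\left(o \right)} = i \sqrt{13}$ ($n{\left(o \right)} = \sqrt{-8 - 5} = \sqrt{-13} = i \sqrt{13}$)
$K{\left(P \right)} = \frac{2 P}{10 + P}$
$-8 - \left(57 + K{\left(n{\left(1 \right)} \right)}\right) \left(-61\right) = -8 - \left(57 + \frac{2 i \sqrt{13}}{10 + i \sqrt{13}}\right) \left(-61\right) = -8 - \left(-3477 - \frac{122 i \sqrt{13}}{10 + i \sqrt{13}}\right) = -8 + \left(3477 + \frac{122 i \sqrt{13}}{10 + i \sqrt{13}}\right) = 3469 + \frac{122 i \sqrt{13}}{10 + i \sqrt{13}}$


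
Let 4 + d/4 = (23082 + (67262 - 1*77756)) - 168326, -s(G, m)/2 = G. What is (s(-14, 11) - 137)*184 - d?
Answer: 602912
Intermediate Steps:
s(G, m) = -2*G
d = -622968 (d = -16 + 4*((23082 + (67262 - 1*77756)) - 168326) = -16 + 4*((23082 + (67262 - 77756)) - 168326) = -16 + 4*((23082 - 10494) - 168326) = -16 + 4*(12588 - 168326) = -16 + 4*(-155738) = -16 - 622952 = -622968)
(s(-14, 11) - 137)*184 - d = (-2*(-14) - 137)*184 - 1*(-622968) = (28 - 137)*184 + 622968 = -109*184 + 622968 = -20056 + 622968 = 602912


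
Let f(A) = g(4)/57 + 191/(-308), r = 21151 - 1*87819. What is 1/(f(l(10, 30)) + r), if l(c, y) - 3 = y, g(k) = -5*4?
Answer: -17556/1170440455 ≈ -1.4999e-5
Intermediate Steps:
g(k) = -20
l(c, y) = 3 + y
r = -66668 (r = 21151 - 87819 = -66668)
f(A) = -17047/17556 (f(A) = -20/57 + 191/(-308) = -20*1/57 + 191*(-1/308) = -20/57 - 191/308 = -17047/17556)
1/(f(l(10, 30)) + r) = 1/(-17047/17556 - 66668) = 1/(-1170440455/17556) = -17556/1170440455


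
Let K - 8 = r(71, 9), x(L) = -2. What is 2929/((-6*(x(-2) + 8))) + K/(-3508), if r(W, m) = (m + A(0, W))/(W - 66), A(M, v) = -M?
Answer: -6422053/78930 ≈ -81.364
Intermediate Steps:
r(W, m) = m/(-66 + W) (r(W, m) = (m - 1*0)/(W - 66) = (m + 0)/(-66 + W) = m/(-66 + W))
K = 49/5 (K = 8 + 9/(-66 + 71) = 8 + 9/5 = 49/5 ≈ 9.8000)
2929/((-6*(x(-2) + 8))) + K/(-3508) = 2929/((-6*(-2 + 8))) + (49/5)/(-3508) = 2929/((-6*6)) + (49/5)*(-1/3508) = 2929/(-36) - 49/17540 = 2929*(-1/36) - 49/17540 = -2929/36 - 49/17540 = -6422053/78930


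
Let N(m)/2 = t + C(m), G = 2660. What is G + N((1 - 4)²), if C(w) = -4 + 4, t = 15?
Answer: 2690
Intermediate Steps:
C(w) = 0
N(m) = 30 (N(m) = 2*(15 + 0) = 2*15 = 30)
G + N((1 - 4)²) = 2660 + 30 = 2690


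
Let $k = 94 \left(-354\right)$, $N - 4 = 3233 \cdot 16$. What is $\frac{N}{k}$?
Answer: $- \frac{4311}{2773} \approx -1.5546$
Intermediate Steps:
$N = 51732$ ($N = 4 + 3233 \cdot 16 = 4 + 51728 = 51732$)
$k = -33276$
$\frac{N}{k} = \frac{51732}{-33276} = 51732 \left(- \frac{1}{33276}\right) = - \frac{4311}{2773}$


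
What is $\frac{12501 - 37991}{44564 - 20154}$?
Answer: $- \frac{2549}{2441} \approx -1.0442$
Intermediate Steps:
$\frac{12501 - 37991}{44564 - 20154} = - \frac{25490}{44564 - 20154} = - \frac{25490}{24410} = \left(-25490\right) \frac{1}{24410} = - \frac{2549}{2441}$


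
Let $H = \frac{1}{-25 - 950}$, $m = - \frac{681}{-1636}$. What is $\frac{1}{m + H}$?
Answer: $\frac{1595100}{662339} \approx 2.4083$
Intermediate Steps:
$m = \frac{681}{1636}$ ($m = \left(-681\right) \left(- \frac{1}{1636}\right) = \frac{681}{1636} \approx 0.41626$)
$H = - \frac{1}{975}$ ($H = \frac{1}{-25 - 950} = \frac{1}{-975} = - \frac{1}{975} \approx -0.0010256$)
$\frac{1}{m + H} = \frac{1}{\frac{681}{1636} - \frac{1}{975}} = \frac{1}{\frac{662339}{1595100}} = \frac{1595100}{662339}$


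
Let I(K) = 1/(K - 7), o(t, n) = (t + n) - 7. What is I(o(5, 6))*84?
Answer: -28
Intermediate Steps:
o(t, n) = -7 + n + t (o(t, n) = (n + t) - 7 = -7 + n + t)
I(K) = 1/(-7 + K)
I(o(5, 6))*84 = 84/(-7 + (-7 + 6 + 5)) = 84/(-7 + 4) = 84/(-3) = -⅓*84 = -28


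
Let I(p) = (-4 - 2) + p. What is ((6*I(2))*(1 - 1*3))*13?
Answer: 624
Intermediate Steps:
I(p) = -6 + p
((6*I(2))*(1 - 1*3))*13 = ((6*(-6 + 2))*(1 - 1*3))*13 = ((6*(-4))*(1 - 3))*13 = -24*(-2)*13 = 48*13 = 624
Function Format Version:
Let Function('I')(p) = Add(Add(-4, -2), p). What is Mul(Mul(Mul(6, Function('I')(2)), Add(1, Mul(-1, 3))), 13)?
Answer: 624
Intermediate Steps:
Function('I')(p) = Add(-6, p)
Mul(Mul(Mul(6, Function('I')(2)), Add(1, Mul(-1, 3))), 13) = Mul(Mul(Mul(6, Add(-6, 2)), Add(1, Mul(-1, 3))), 13) = Mul(Mul(Mul(6, -4), Add(1, -3)), 13) = Mul(Mul(-24, -2), 13) = Mul(48, 13) = 624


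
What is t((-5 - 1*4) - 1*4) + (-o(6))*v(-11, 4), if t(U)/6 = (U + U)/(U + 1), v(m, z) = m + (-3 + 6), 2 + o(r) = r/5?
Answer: 33/5 ≈ 6.6000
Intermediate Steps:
o(r) = -2 + r/5
v(m, z) = 3 + m (v(m, z) = m + 3 = 3 + m)
t(U) = 12*U/(1 + U) (t(U) = 6*((U + U)/(U + 1)) = 6*((2*U)/(1 + U)) = 6*(2*U/(1 + U)) = 12*U/(1 + U))
t((-5 - 1*4) - 1*4) + (-o(6))*v(-11, 4) = 12*((-5 - 1*4) - 1*4)/(1 + ((-5 - 1*4) - 1*4)) + (-(-2 + (⅕)*6))*(3 - 11) = 12*((-5 - 4) - 4)/(1 + ((-5 - 4) - 4)) - (-2 + 6/5)*(-8) = 12*(-9 - 4)/(1 + (-9 - 4)) - 1*(-⅘)*(-8) = 12*(-13)/(1 - 13) + (⅘)*(-8) = 12*(-13)/(-12) - 32/5 = 12*(-13)*(-1/12) - 32/5 = 13 - 32/5 = 33/5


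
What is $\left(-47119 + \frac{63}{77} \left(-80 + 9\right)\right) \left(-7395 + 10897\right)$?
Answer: $- \frac{1817355896}{11} \approx -1.6521 \cdot 10^{8}$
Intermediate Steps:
$\left(-47119 + \frac{63}{77} \left(-80 + 9\right)\right) \left(-7395 + 10897\right) = \left(-47119 + 63 \cdot \frac{1}{77} \left(-71\right)\right) 3502 = \left(-47119 + \frac{9}{11} \left(-71\right)\right) 3502 = \left(-47119 - \frac{639}{11}\right) 3502 = \left(- \frac{518948}{11}\right) 3502 = - \frac{1817355896}{11}$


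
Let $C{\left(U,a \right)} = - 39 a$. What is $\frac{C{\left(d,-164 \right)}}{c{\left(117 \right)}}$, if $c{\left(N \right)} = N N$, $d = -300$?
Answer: $\frac{164}{351} \approx 0.46724$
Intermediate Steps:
$c{\left(N \right)} = N^{2}$
$\frac{C{\left(d,-164 \right)}}{c{\left(117 \right)}} = \frac{\left(-39\right) \left(-164\right)}{117^{2}} = \frac{6396}{13689} = 6396 \cdot \frac{1}{13689} = \frac{164}{351}$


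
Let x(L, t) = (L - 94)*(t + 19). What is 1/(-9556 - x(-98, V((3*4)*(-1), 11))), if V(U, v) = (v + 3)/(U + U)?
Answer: -1/6020 ≈ -0.00016611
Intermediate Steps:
V(U, v) = (3 + v)/(2*U) (V(U, v) = (3 + v)/((2*U)) = (3 + v)*(1/(2*U)) = (3 + v)/(2*U))
x(L, t) = (-94 + L)*(19 + t)
1/(-9556 - x(-98, V((3*4)*(-1), 11))) = 1/(-9556 - (-1786 - 47*(3 + 11)/((3*4)*(-1)) + 19*(-98) - 49*(3 + 11)/((3*4)*(-1)))) = 1/(-9556 - (-1786 - 47*14/(12*(-1)) - 1862 - 49*14/(12*(-1)))) = 1/(-9556 - (-1786 - 47*14/(-12) - 1862 - 49*14/(-12))) = 1/(-9556 - (-1786 - 47*(-1)*14/12 - 1862 - 49*(-1)*14/12)) = 1/(-9556 - (-1786 - 94*(-7/12) - 1862 - 98*(-7/12))) = 1/(-9556 - (-1786 + 329/6 - 1862 + 343/6)) = 1/(-9556 - 1*(-3536)) = 1/(-9556 + 3536) = 1/(-6020) = -1/6020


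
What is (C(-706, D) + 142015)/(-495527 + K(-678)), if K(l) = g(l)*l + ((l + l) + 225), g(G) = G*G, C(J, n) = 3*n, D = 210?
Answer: -28529/62432482 ≈ -0.00045696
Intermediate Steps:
g(G) = G**2
K(l) = 225 + l**3 + 2*l (K(l) = l**2*l + ((l + l) + 225) = l**3 + (2*l + 225) = l**3 + (225 + 2*l) = 225 + l**3 + 2*l)
(C(-706, D) + 142015)/(-495527 + K(-678)) = (3*210 + 142015)/(-495527 + (225 + (-678)**3 + 2*(-678))) = (630 + 142015)/(-495527 + (225 - 311665752 - 1356)) = 142645/(-495527 - 311666883) = 142645/(-312162410) = 142645*(-1/312162410) = -28529/62432482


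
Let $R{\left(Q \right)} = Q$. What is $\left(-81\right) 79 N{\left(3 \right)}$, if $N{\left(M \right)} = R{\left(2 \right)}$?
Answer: $-12798$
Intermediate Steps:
$N{\left(M \right)} = 2$
$\left(-81\right) 79 N{\left(3 \right)} = \left(-81\right) 79 \cdot 2 = \left(-6399\right) 2 = -12798$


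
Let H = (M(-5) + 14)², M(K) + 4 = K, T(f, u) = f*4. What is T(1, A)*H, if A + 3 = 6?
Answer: 100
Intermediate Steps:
A = 3 (A = -3 + 6 = 3)
T(f, u) = 4*f
M(K) = -4 + K
H = 25 (H = ((-4 - 5) + 14)² = (-9 + 14)² = 5² = 25)
T(1, A)*H = (4*1)*25 = 4*25 = 100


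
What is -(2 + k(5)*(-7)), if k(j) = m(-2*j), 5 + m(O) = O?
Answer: -107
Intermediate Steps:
m(O) = -5 + O
k(j) = -5 - 2*j
-(2 + k(5)*(-7)) = -(2 + (-5 - 2*5)*(-7)) = -(2 + (-5 - 10)*(-7)) = -(2 - 15*(-7)) = -(2 + 105) = -1*107 = -107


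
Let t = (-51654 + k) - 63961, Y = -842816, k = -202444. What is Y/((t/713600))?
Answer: 601433497600/318059 ≈ 1.8910e+6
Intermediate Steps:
t = -318059 (t = (-51654 - 202444) - 63961 = -254098 - 63961 = -318059)
Y/((t/713600)) = -842816/((-318059/713600)) = -842816/((-318059*1/713600)) = -842816/(-318059/713600) = -842816*(-713600/318059) = 601433497600/318059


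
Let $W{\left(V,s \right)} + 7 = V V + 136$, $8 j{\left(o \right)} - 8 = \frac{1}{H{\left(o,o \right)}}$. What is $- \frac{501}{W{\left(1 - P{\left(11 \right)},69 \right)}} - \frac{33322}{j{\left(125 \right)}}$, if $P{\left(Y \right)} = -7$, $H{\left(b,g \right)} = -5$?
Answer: $- \frac{257265379}{7527} \approx -34179.0$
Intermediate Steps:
$j{\left(o \right)} = \frac{39}{40}$ ($j{\left(o \right)} = 1 + \frac{1}{8 \left(-5\right)} = 1 + \frac{1}{8} \left(- \frac{1}{5}\right) = 1 - \frac{1}{40} = \frac{39}{40}$)
$W{\left(V,s \right)} = 129 + V^{2}$ ($W{\left(V,s \right)} = -7 + \left(V V + 136\right) = -7 + \left(V^{2} + 136\right) = -7 + \left(136 + V^{2}\right) = 129 + V^{2}$)
$- \frac{501}{W{\left(1 - P{\left(11 \right)},69 \right)}} - \frac{33322}{j{\left(125 \right)}} = - \frac{501}{129 + \left(1 - -7\right)^{2}} - \frac{33322}{\frac{39}{40}} = - \frac{501}{129 + \left(1 + 7\right)^{2}} - \frac{1332880}{39} = - \frac{501}{129 + 8^{2}} - \frac{1332880}{39} = - \frac{501}{129 + 64} - \frac{1332880}{39} = - \frac{501}{193} - \frac{1332880}{39} = - \frac{257265379}{7527}$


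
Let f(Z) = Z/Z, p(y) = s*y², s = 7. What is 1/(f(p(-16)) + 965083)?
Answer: 1/965084 ≈ 1.0362e-6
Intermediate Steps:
p(y) = 7*y²
f(Z) = 1
1/(f(p(-16)) + 965083) = 1/(1 + 965083) = 1/965084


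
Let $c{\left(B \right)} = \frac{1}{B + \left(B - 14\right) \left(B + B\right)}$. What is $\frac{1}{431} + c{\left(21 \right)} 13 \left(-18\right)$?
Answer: $- \frac{11171}{15085} \approx -0.74054$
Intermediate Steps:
$c{\left(B \right)} = \frac{1}{B + 2 B \left(-14 + B\right)}$ ($c{\left(B \right)} = \frac{1}{B + \left(-14 + B\right) 2 B} = \frac{1}{B + 2 B \left(-14 + B\right)}$)
$\frac{1}{431} + c{\left(21 \right)} 13 \left(-18\right) = \frac{1}{431} + \frac{1}{21 \left(-27 + 2 \cdot 21\right)} 13 \left(-18\right) = \frac{1}{431} + \frac{1}{21 \left(-27 + 42\right)} \left(-234\right) = \frac{1}{431} + \frac{1}{21 \cdot 15} \left(-234\right) = \frac{1}{431} + \frac{1}{21} \cdot \frac{1}{15} \left(-234\right) = \frac{1}{431} + \frac{1}{315} \left(-234\right) = \frac{1}{431} - \frac{26}{35} = - \frac{11171}{15085}$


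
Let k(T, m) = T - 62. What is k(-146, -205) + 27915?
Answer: 27707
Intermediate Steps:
k(T, m) = -62 + T
k(-146, -205) + 27915 = (-62 - 146) + 27915 = -208 + 27915 = 27707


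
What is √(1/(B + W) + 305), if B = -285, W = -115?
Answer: √121999/20 ≈ 17.464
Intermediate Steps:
√(1/(B + W) + 305) = √(1/(-285 - 115) + 305) = √(1/(-400) + 305) = √(-1/400 + 305) = √(121999/400) = √121999/20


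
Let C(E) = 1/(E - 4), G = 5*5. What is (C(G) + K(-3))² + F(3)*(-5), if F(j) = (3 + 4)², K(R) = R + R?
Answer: -92420/441 ≈ -209.57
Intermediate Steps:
K(R) = 2*R
F(j) = 49 (F(j) = 7² = 49)
G = 25
C(E) = 1/(-4 + E)
(C(G) + K(-3))² + F(3)*(-5) = (1/(-4 + 25) + 2*(-3))² + 49*(-5) = (1/21 - 6)² - 245 = (-125/21)² - 245 = 15625/441 - 245 = -92420/441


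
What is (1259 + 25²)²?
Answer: 3549456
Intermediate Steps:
(1259 + 25²)² = (1259 + 625)² = 1884² = 3549456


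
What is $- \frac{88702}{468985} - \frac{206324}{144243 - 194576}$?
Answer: $\frac{92298223374}{23605422005} \approx 3.91$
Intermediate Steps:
$- \frac{88702}{468985} - \frac{206324}{144243 - 194576} = \left(-88702\right) \frac{1}{468985} - \frac{206324}{144243 - 194576} = - \frac{88702}{468985} - \frac{206324}{-50333} = - \frac{88702}{468985} - - \frac{206324}{50333} = - \frac{88702}{468985} + \frac{206324}{50333} = \frac{92298223374}{23605422005}$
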